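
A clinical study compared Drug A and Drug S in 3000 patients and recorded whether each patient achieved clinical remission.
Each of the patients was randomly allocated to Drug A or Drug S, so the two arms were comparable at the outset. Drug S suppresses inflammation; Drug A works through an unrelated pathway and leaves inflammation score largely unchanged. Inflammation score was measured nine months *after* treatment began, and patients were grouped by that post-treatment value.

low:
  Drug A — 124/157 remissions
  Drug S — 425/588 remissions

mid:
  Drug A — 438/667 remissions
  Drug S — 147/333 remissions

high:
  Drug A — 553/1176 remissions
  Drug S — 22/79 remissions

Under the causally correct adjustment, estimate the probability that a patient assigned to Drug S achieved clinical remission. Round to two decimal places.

The distribution of inflammation score is itself part of what the drug does — it is an intermediate outcome. Holding it fixed would remove that part of the effect; the total effect is the pooled difference.
So P(outcome | do(Drug S)) is just the pooled rate for Drug S: 594/1000 = 0.594.

0.59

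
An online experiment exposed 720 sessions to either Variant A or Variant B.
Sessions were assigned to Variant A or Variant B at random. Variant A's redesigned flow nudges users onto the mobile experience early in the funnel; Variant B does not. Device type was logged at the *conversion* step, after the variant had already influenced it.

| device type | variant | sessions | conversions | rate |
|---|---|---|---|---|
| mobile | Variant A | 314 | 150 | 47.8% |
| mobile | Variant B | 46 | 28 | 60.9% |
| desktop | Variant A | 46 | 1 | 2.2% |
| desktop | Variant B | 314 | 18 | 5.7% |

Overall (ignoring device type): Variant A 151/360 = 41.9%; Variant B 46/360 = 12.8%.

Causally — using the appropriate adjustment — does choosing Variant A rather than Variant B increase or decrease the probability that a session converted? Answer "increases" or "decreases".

increases

The distribution of device type is itself part of what the variant does — it is an intermediate outcome. Holding it fixed would remove that part of the effect; the total effect is the pooled difference.
Pooled: Variant A 41.9% vs Variant B 12.8%; Variant A is higher overall.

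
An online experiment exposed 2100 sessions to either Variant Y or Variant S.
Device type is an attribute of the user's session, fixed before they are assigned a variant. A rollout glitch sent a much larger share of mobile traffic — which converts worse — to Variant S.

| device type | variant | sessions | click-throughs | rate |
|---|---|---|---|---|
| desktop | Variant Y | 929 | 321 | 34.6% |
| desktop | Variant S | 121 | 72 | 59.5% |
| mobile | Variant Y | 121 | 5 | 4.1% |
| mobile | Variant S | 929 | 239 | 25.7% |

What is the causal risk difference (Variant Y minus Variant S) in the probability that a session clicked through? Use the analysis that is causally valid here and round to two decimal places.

Device type satisfies the back-door criterion: it is not a descendant of the variant, and it blocks the spurious path from variant to outcome. Adjusting for it (i.e., using the within-device type rates) gives the causal effect.
Adjusting over the population distribution of device type: 0.500·(0.346−0.595) + 0.500·(0.041−0.257) = -0.233.

-0.23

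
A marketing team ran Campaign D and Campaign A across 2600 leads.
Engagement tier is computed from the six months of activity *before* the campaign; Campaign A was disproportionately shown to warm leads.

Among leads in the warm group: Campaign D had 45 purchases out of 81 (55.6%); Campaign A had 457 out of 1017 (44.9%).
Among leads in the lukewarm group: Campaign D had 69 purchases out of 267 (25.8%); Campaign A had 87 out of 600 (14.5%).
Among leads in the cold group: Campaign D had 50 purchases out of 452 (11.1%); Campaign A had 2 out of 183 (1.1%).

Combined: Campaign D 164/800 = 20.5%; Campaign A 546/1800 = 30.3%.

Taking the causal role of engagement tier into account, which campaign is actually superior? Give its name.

Campaign D

Here engagement tier is a common cause — it drives both which campaign a case falls under and the outcome. The crude comparison mixes populations; the stratum-specific rates are the causally relevant ones.
Within each level — warm: 55.6% vs 44.9%; lukewarm: 25.8% vs 14.5%; cold: 11.1% vs 1.1% — Campaign D is higher every time.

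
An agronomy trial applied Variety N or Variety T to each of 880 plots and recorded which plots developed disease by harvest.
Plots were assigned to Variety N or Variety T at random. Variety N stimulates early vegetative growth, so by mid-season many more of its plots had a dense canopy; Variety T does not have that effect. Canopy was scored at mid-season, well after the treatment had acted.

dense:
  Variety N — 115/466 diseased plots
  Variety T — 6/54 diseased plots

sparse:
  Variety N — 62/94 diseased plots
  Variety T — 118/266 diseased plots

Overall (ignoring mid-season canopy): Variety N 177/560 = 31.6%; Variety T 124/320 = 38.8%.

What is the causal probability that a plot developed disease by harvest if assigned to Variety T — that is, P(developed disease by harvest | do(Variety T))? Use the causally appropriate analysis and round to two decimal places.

Because the variety influences mid-season canopy, mid-season canopy is a post-treatment mediator, not a confounder. Stratifying on it would bias the estimate; the causal effect is the crude pooled difference.
So P(outcome | do(Variety T)) is just the pooled rate for Variety T: 124/320 = 0.388.

0.39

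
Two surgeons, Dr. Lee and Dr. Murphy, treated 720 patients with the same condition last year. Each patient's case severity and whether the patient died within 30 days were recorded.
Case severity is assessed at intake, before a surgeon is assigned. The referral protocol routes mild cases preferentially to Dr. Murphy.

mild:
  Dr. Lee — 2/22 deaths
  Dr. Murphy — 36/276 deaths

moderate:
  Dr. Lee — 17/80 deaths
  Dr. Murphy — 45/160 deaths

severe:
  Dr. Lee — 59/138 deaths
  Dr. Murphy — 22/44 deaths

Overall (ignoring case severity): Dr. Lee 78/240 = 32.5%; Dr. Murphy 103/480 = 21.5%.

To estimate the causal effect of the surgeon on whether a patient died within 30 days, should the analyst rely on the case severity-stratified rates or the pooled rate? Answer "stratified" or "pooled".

stratified

Within every case severity level Dr. Lee has the lower rate, yet pooled Dr. Murphy does — Simpson's reversal.
Since case severity is a pre-existing factor (not a product of the surgeon) and it affects the outcome on its own, it is a confounder. The stratified rates, not the pooled rate, identify the causal effect.
Within each level — mild: 9.1% vs 13.0%; moderate: 21.2% vs 28.1%; severe: 42.8% vs 50.0% — Dr. Lee is lower every time.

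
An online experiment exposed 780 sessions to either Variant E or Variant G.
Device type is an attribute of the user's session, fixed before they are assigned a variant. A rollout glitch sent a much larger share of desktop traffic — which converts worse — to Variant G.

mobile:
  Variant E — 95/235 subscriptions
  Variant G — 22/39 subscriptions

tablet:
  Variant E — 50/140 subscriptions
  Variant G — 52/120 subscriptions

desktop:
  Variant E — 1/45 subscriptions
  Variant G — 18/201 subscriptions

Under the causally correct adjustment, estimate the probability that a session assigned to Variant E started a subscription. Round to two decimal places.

0.27

Nothing the variant does changes device type; the imbalance is an allocation artefact. With device type also predicting the outcome, the pooled figure is confounded, and the within-stratum comparison is the causal one.
Standardising Variant E to the population device type mix: 0.351·95/235 + 0.333·50/140 + 0.315·1/45 = 0.268.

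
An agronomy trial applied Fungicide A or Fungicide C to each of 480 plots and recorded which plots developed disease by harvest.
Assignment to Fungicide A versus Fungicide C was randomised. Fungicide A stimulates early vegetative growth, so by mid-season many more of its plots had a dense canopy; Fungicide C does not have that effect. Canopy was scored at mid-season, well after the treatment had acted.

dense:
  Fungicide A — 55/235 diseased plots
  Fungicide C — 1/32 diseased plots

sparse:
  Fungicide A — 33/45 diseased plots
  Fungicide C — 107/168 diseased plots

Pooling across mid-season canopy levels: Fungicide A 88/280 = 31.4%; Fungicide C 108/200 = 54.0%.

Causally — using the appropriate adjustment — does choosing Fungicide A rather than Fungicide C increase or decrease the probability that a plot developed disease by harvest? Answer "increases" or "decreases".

decreases

The mid-season canopy-specific comparison favours Fungicide C throughout, but the pooled figures favour Fungicide A. The question is whether to condition on mid-season canopy.
Because the fungicide influences mid-season canopy, mid-season canopy is a post-treatment mediator, not a confounder. Stratifying on it would bias the estimate; the causal effect is the crude pooled difference.
Pooled: Fungicide A 31.4% vs Fungicide C 54.0%; Fungicide A is lower overall.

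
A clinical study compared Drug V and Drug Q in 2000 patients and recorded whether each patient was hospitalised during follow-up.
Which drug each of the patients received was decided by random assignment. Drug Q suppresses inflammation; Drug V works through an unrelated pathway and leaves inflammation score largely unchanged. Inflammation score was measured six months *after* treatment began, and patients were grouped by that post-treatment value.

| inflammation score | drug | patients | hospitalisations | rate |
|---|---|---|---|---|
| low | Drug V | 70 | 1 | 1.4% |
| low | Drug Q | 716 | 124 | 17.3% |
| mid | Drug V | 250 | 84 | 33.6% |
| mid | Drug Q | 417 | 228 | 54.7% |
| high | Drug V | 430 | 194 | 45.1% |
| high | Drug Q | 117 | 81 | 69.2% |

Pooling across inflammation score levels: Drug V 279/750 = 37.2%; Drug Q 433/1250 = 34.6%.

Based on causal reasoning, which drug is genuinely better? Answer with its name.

Drug Q

Drug V is lower inside every inflammation score stratum but Drug Q is lower in aggregate. Whether to stratify depends on how inflammation score relates to the drug.
Because the drug influences inflammation score, inflammation score is a post-treatment mediator, not a confounder. Stratifying on it would bias the estimate; the causal effect is the crude pooled difference.
Pooled: Drug V 37.2% vs Drug Q 34.6%; Drug Q is lower overall.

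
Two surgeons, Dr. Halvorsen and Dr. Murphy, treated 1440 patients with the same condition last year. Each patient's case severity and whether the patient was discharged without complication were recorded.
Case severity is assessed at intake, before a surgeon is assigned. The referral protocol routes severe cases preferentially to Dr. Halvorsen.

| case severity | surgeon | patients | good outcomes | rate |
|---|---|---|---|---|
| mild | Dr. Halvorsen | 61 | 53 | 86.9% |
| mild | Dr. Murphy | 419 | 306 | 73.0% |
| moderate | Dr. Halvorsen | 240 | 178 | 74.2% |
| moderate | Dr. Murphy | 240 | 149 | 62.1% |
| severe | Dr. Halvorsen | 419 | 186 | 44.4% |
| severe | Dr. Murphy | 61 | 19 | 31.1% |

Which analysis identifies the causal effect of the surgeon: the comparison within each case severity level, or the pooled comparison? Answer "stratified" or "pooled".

stratified

Case severity is set before the surgeon has any effect — it is not caused by the surgeon — and it independently drives the outcome. That makes it a confounder, so the causal comparison is within case severity levels.
Within each level — mild: 86.9% vs 73.0%; moderate: 74.2% vs 62.1%; severe: 44.4% vs 31.1% — Dr. Halvorsen is higher every time.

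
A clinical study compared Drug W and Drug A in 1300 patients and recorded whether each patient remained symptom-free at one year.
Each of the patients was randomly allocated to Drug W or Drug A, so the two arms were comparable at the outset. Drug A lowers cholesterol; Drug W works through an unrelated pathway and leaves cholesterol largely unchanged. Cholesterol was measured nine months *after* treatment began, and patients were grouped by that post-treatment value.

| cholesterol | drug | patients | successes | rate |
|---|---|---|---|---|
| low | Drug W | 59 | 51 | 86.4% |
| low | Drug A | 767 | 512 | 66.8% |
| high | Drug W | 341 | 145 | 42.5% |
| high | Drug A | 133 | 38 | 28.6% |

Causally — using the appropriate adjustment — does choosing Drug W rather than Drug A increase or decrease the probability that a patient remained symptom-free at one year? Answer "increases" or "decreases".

decreases

The cholesterol-specific comparison favours Drug W throughout, but the pooled figures favour Drug A. The question is whether to condition on cholesterol.
Cholesterol is recorded after the drug and is itself shifted by it — it sits on the causal path from drug to outcome. Conditioning on a mediator would strip out part of the effect we want; the pooled comparison gives the total causal effect.
Pooled: Drug W 49.0% vs Drug A 61.1%; Drug A is higher overall.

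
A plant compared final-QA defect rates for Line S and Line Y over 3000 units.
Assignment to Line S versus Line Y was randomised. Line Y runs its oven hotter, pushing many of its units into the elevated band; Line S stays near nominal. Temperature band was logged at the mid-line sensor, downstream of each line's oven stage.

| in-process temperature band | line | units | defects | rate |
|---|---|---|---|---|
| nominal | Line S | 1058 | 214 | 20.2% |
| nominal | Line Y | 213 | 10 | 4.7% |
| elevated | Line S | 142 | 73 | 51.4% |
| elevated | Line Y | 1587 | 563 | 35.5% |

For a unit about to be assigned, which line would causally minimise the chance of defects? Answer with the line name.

Line S

In-process temperature band is downstream of the line. One should not condition on a consequence of treatment, so the overall rates are the right comparison.
Pooled: Line S 23.9% vs Line Y 31.8%; Line S is lower overall.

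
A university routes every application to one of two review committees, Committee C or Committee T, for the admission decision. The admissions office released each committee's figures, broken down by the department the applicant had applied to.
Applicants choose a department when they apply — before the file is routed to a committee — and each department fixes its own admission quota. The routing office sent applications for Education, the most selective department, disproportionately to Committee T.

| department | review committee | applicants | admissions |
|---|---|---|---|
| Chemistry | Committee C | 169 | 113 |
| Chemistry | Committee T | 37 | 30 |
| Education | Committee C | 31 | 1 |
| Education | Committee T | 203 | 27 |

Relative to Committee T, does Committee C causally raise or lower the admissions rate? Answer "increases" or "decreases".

decreases

Department is set before the review committee has any effect — it is not caused by the review committee — and it independently drives the outcome. That makes it a confounder, so the causal comparison is within department levels.
Within each level — Chemistry: 66.9% vs 81.1%; Education: 3.2% vs 13.3% — Committee T is higher every time.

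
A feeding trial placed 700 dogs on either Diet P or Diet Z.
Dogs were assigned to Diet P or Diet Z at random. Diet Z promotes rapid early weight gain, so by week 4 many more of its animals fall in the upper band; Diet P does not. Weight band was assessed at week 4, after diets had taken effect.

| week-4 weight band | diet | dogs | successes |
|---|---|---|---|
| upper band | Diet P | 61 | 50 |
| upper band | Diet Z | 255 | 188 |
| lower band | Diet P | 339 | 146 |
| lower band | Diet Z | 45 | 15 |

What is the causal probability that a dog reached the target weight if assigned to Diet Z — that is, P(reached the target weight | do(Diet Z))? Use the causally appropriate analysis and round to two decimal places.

Week-4 weight band here is a post-treatment variable shaped by the diet; conditioning on it would introduce bias rather than remove it. The overall comparison is the causal one.
So P(outcome | do(Diet Z)) is just the pooled rate for Diet Z: 203/300 = 0.677.

0.68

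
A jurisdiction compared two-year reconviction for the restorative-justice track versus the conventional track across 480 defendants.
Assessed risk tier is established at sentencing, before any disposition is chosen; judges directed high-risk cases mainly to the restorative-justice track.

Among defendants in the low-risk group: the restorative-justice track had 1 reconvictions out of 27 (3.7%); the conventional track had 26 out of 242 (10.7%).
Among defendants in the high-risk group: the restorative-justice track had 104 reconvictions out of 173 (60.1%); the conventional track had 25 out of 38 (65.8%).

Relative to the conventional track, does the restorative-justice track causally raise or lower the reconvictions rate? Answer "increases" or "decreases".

decreases

Nothing the disposition does changes assessed risk tier; the imbalance is an allocation artefact. With assessed risk tier also predicting the outcome, the pooled figure is confounded, and the within-stratum comparison is the causal one.
Within each level — low-risk: 3.7% vs 10.7%; high-risk: 60.1% vs 65.8% — the restorative-justice track is lower every time.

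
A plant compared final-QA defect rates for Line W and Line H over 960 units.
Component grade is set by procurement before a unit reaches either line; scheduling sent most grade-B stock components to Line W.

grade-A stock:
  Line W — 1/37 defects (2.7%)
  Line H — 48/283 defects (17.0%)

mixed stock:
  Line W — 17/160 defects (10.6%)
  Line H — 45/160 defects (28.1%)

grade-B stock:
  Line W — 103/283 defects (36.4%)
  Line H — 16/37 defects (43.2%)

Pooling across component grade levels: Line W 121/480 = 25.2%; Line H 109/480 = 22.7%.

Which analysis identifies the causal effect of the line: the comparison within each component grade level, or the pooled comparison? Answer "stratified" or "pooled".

Component grade differs across lines for reasons unrelated to any effect of the line itself, and it separately predicts the outcome — a classic confounder. We must compare within component grade levels.
Within each level — grade-A stock: 2.7% vs 17.0%; mixed stock: 10.6% vs 28.1%; grade-B stock: 36.4% vs 43.2% — Line W is lower every time.

stratified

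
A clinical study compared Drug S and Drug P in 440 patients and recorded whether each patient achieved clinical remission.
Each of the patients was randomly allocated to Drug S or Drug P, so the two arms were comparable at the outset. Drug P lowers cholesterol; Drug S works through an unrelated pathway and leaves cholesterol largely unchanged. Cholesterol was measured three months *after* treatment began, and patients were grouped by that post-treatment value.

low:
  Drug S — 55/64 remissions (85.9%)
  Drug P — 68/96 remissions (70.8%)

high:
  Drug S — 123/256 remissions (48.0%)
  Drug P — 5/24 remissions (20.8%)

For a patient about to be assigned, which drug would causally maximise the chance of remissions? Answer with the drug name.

Drug P

Cholesterol is recorded after the drug and is itself shifted by it — it sits on the causal path from drug to outcome. Conditioning on a mediator would strip out part of the effect we want; the pooled comparison gives the total causal effect.
Pooled: Drug S 55.6% vs Drug P 60.8%; Drug P is higher overall.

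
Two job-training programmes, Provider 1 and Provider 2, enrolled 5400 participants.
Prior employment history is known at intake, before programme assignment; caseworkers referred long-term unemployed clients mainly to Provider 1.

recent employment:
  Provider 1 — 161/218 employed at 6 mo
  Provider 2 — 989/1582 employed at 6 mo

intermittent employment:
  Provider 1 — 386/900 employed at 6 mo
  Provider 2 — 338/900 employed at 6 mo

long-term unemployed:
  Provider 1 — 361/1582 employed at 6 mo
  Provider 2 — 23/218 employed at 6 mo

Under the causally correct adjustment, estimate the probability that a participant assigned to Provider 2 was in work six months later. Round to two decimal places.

0.37

Nothing the programme does changes prior employment history; the imbalance is an allocation artefact. With prior employment history also predicting the outcome, the pooled figure is confounded, and the within-stratum comparison is the causal one.
Standardising Provider 2 to the population prior employment history mix: 0.333·989/1582 + 0.333·338/900 + 0.333·23/218 = 0.369.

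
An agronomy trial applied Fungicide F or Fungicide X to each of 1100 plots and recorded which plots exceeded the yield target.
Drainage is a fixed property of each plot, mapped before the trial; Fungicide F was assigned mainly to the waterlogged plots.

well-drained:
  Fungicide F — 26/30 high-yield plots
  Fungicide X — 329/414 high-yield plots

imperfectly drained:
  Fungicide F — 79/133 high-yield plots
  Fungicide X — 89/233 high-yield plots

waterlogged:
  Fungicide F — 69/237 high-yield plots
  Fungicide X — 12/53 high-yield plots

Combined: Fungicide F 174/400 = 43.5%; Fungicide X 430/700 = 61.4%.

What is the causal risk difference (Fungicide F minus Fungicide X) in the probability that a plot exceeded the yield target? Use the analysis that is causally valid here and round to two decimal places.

Here field drainage is a common cause — it drives both which fungicide a case falls under and the outcome. The crude comparison mixes populations; the stratum-specific rates are the causally relevant ones.
Adjusting over the population distribution of field drainage: 0.404·(0.867−0.795) + 0.333·(0.594−0.382) + 0.264·(0.291−0.226) = +0.117.

+0.12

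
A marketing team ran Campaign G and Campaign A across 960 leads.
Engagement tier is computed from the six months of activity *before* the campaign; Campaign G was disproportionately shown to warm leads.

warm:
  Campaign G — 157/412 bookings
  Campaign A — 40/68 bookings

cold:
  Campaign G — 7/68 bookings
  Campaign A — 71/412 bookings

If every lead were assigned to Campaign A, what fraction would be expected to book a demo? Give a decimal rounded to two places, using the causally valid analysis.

0.38

Engagement tier satisfies the back-door criterion: it is not a descendant of the campaign, and it blocks the spurious path from campaign to outcome. Adjusting for it (i.e., using the within-engagement tier rates) gives the causal effect.
Standardising Campaign A to the population engagement tier mix: 0.500·40/68 + 0.500·71/412 = 0.380.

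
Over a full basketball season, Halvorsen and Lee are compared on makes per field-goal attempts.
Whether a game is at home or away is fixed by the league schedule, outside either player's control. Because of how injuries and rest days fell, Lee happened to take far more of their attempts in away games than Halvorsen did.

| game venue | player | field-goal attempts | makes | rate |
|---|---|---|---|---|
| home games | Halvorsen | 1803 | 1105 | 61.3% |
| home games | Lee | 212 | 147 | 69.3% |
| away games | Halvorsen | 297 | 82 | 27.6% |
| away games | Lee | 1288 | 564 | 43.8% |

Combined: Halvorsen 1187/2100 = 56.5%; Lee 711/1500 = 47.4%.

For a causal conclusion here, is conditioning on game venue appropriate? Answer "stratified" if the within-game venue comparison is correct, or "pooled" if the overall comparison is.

Game venue differs across players for reasons unrelated to any effect of the player itself, and it separately predicts the outcome — a classic confounder. We must compare within game venue levels.
Within each level — home games: 61.3% vs 69.3%; away games: 27.6% vs 43.8% — Lee is higher every time.

stratified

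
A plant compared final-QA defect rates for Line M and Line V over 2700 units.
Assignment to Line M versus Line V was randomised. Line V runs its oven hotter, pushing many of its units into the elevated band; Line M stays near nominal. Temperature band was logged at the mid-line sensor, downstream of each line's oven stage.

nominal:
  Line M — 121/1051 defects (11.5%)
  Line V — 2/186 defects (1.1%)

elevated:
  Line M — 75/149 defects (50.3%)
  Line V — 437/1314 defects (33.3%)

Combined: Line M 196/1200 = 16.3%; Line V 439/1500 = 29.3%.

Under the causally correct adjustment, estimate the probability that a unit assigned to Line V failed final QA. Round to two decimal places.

0.29

In-process temperature band is recorded after the line and is itself shifted by it — it sits on the causal path from line to outcome. Conditioning on a mediator would strip out part of the effect we want; the pooled comparison gives the total causal effect.
So P(outcome | do(Line V)) is just the pooled rate for Line V: 439/1500 = 0.293.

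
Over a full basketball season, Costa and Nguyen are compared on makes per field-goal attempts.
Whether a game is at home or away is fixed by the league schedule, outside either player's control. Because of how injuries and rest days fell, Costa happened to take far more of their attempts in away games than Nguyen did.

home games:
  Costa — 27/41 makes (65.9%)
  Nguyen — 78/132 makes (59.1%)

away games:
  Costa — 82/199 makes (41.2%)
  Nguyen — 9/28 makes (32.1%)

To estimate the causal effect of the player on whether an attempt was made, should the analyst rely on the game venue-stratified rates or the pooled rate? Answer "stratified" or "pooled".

stratified

The game venue-specific comparison favours Costa throughout, but the pooled figures favour Nguyen. The question is whether to condition on game venue.
Since game venue is a pre-existing factor (not a product of the player) and it affects the outcome on its own, it is a confounder. The stratified rates, not the pooled rate, identify the causal effect.
Within each level — home games: 65.9% vs 59.1%; away games: 41.2% vs 32.1% — Costa is higher every time.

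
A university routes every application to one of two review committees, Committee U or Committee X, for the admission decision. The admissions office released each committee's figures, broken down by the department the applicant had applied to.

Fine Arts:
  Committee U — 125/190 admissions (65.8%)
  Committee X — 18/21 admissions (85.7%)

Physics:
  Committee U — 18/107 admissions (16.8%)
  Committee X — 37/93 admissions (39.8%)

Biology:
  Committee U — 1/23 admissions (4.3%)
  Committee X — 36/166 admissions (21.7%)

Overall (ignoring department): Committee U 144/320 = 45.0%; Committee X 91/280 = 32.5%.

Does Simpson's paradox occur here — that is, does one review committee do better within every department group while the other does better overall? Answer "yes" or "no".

Within each department level (Fine Arts 65.8% vs 85.7%; Physics 16.8% vs 39.8%; Biology 4.3% vs 21.7%), Committee X has the higher rate every time. Pooled: 45.0% vs 32.5% — Committee U has the higher rate overall. The two comparisons disagree.

yes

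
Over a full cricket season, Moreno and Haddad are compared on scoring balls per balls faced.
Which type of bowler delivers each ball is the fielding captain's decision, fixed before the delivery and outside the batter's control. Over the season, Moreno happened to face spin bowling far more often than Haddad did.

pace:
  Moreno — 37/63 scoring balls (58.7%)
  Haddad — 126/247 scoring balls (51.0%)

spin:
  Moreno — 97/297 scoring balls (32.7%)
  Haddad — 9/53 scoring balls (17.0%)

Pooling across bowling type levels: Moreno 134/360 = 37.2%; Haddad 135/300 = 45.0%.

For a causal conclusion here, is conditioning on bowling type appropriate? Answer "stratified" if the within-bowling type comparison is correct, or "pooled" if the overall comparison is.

Bowling type differs across players for reasons unrelated to any effect of the player itself, and it separately predicts the outcome — a classic confounder. We must compare within bowling type levels.
Within each level — pace: 58.7% vs 51.0%; spin: 32.7% vs 17.0% — Moreno is higher every time.

stratified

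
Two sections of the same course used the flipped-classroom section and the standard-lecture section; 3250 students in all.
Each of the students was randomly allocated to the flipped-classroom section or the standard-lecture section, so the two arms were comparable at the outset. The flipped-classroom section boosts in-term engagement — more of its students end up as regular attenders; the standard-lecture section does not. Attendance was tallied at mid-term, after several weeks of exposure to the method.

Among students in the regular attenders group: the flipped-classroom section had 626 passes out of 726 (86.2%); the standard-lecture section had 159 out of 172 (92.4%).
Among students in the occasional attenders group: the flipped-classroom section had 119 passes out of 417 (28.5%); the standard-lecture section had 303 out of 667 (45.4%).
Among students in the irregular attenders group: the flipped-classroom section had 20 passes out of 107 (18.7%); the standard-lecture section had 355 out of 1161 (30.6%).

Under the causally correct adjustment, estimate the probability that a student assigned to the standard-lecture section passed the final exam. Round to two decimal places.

Within every mid-term attendance level the standard-lecture section has the higher rate, yet pooled the flipped-classroom section does — Simpson's reversal.
The distribution of mid-term attendance is itself part of what the teaching method does — it is an intermediate outcome. Holding it fixed would remove that part of the effect; the total effect is the pooled difference.
So P(outcome | do(the standard-lecture section)) is just the pooled rate for the standard-lecture section: 817/2000 = 0.408.

0.41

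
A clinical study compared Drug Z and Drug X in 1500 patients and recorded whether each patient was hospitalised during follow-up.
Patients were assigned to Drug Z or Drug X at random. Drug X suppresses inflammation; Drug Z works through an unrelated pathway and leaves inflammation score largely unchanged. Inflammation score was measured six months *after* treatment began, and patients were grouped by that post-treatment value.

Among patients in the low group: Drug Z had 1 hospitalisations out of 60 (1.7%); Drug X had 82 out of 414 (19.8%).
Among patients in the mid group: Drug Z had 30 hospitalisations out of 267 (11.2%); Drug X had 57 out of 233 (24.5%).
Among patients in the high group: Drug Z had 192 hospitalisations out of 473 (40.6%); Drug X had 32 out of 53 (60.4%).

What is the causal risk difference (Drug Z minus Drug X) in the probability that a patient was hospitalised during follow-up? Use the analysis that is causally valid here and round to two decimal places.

Within every inflammation score level Drug Z has the lower rate, yet pooled Drug X does — Simpson's reversal.
Inflammation score is downstream of the drug. One should not condition on a consequence of treatment, so the overall rates are the right comparison.
The causal difference is the pooled difference: 0.279 − 0.244 = +0.034.

+0.03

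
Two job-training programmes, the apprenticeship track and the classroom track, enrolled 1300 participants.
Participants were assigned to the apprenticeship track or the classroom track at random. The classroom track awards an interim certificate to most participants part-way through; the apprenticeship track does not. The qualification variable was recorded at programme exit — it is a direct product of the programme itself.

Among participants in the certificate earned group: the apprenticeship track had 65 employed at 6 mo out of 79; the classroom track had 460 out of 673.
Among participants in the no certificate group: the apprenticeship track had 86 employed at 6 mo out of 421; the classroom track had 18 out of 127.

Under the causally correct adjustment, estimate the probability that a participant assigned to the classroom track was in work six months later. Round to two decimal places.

Qualification attained during the programme lies on the pathway programme → qualification attained during the programme → outcome, so adjusting for it blocks the indirect effect. For the total causal effect of programme, use the unadjusted pooled rates.
So P(outcome | do(the classroom track)) is just the pooled rate for the classroom track: 478/800 = 0.598.

0.60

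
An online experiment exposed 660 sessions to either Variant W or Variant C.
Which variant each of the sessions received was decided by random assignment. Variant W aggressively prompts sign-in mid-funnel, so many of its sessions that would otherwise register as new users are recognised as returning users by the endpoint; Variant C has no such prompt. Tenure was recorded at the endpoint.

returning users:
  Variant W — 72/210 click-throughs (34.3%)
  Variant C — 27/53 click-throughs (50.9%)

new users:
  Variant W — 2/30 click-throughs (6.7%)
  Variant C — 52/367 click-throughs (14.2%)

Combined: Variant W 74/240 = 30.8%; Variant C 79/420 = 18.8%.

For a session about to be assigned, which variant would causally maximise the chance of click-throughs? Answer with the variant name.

Variant C is higher inside every user tenure stratum but Variant W is higher in aggregate. Whether to stratify depends on how user tenure relates to the variant.
User tenure is downstream of the variant. One should not condition on a consequence of treatment, so the overall rates are the right comparison.
Pooled: Variant W 30.8% vs Variant C 18.8%; Variant W is higher overall.

Variant W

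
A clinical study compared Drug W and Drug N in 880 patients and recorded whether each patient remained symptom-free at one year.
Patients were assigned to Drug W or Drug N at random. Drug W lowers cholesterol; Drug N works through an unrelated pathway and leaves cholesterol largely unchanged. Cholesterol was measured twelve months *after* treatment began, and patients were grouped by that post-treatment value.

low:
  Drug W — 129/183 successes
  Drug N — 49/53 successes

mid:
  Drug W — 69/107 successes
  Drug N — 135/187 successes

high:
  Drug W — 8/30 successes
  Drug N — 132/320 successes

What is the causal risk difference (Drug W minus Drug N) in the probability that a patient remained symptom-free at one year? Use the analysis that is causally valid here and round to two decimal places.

+0.08

The stratified and pooled comparisons disagree (Drug N wins within each cholesterol; Drug W wins overall), so the answer turns on the causal role of cholesterol.
Because the drug influences cholesterol, cholesterol is a post-treatment mediator, not a confounder. Stratifying on it would bias the estimate; the causal effect is the crude pooled difference.
The causal difference is the pooled difference: 0.644 − 0.564 = +0.079.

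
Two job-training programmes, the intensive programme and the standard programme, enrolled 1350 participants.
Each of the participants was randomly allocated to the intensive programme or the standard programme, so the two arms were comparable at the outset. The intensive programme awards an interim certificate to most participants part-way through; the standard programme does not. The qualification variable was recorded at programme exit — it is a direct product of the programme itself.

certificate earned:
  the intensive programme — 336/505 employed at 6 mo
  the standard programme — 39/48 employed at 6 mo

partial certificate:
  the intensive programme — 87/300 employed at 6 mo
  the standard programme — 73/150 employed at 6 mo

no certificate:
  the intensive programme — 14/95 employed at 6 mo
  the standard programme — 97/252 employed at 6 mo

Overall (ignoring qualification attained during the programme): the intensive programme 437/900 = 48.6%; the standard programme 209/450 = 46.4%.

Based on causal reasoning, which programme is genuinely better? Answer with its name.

the intensive programme

Within every qualification attained during the programme level the standard programme has the higher rate, yet pooled the intensive programme does — Simpson's reversal.
Qualification attained during the programme is recorded after the programme and is itself shifted by it — it sits on the causal path from programme to outcome. Conditioning on a mediator would strip out part of the effect we want; the pooled comparison gives the total causal effect.
Pooled: the intensive programme 48.6% vs the standard programme 46.4%; the intensive programme is higher overall.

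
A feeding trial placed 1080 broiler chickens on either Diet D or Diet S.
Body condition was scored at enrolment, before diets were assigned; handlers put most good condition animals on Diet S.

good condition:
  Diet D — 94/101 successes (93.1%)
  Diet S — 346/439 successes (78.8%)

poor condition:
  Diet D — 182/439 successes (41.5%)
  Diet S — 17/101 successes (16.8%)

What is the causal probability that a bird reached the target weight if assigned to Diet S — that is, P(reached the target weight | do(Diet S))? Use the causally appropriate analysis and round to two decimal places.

0.48

The starting body condition-specific comparison favours Diet D throughout, but the pooled figures favour Diet S. The question is whether to condition on starting body condition.
The imbalance in starting body condition arose from how broiler chickens were allocated, not from anything the diet did; and starting body condition independently affects the outcome. The pooled gap is confounded — condition on starting body condition.
Standardising Diet S to the population starting body condition mix: 0.500·346/439 + 0.500·17/101 = 0.478.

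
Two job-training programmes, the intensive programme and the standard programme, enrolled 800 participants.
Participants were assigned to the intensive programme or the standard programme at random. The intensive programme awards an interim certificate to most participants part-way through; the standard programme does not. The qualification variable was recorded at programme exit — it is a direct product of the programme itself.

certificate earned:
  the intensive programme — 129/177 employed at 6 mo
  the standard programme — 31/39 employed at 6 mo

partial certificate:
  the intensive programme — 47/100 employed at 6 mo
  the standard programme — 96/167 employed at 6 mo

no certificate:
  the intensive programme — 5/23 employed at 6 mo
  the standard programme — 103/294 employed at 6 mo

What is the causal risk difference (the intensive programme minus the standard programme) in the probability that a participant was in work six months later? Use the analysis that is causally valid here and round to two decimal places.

+0.14

The qualification attained during the programme-specific comparison favours the standard programme throughout, but the pooled figures favour the intensive programme. The question is whether to condition on qualification attained during the programme.
Because the programme influences qualification attained during the programme, qualification attained during the programme is a post-treatment mediator, not a confounder. Stratifying on it would bias the estimate; the causal effect is the crude pooled difference.
The causal difference is the pooled difference: 0.603 − 0.460 = +0.143.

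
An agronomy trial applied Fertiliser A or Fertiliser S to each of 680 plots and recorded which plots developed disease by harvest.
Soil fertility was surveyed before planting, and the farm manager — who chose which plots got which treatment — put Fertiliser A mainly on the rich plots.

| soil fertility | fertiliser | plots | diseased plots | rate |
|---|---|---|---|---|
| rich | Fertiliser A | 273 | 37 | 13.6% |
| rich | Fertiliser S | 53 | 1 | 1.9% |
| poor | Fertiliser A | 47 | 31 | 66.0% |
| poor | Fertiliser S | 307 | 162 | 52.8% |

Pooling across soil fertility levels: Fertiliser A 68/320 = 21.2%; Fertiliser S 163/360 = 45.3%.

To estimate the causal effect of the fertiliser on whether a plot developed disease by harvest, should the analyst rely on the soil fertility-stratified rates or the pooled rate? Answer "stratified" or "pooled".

The stratified and pooled comparisons disagree (Fertiliser S wins within each soil fertility; Fertiliser A wins overall), so the answer turns on the causal role of soil fertility.
Soil fertility differs across fertilisers for reasons unrelated to any effect of the fertiliser itself, and it separately predicts the outcome — a classic confounder. We must compare within soil fertility levels.
Within each level — rich: 13.6% vs 1.9%; poor: 66.0% vs 52.8% — Fertiliser S is lower every time.

stratified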